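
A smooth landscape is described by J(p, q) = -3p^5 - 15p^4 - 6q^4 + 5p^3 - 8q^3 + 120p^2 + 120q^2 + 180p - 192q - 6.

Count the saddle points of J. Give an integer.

6

J separates as a function of p plus a function of q, so ∇J=0 decouples.
∂J/∂p = -15(p - 2)(p + 1)(p + 2)(p + 3) = 0 at p ∈ {-3, -2, -1, 2}; ∂J/∂q = -24(q - 2)(q - 1)(q + 4) = 0 at q ∈ {-4, 1, 2}.
The Hessian is diagonal: diag(J_pp, J_qq). Second derivatives: J_pp(-3)=150, J_pp(-2)=-60, J_pp(-1)=90, J_pp(2)=-900; J_qq(-4)=-720, J_qq(1)=120, J_qq(2)=-144.
Saddle points occur where the two diagonal entries have opposite signs: (-3, -4), (-3, 2), (-2, 1), (-1, -4), (-1, 2), (2, 1). Count: 6.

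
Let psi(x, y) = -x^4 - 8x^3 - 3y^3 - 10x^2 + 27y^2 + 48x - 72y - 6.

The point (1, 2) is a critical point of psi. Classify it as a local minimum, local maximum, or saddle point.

The mixed partial ∂²psi/∂x∂y is 0, so the Hessian at any point is diag(psi_xx, psi_yy) = diag(-4(3x^2 + 12x + 5), 18(-y + 3)).
At (1, 2): H = diag(-80, 18).
The eigenvalues have opposite signs, so H is indefinite: a saddle point.

saddle point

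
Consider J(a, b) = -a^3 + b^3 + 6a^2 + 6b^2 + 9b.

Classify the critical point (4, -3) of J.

local maximum

The mixed partial ∂²J/∂a∂b is 0, so the Hessian at any point is diag(J_aa, J_bb) = diag(6(-a + 2), 6(b + 2)).
At (4, -3): H = diag(-12, -6).
Both eigenvalues are negative, so H is negative definite: a local maximum.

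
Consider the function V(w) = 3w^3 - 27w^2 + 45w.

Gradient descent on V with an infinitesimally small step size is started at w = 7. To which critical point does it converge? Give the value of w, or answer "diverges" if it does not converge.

V'(w) = 9(w - 5)(w - 1), so V'(7) = 108.
Gradient descent moves in the -V' direction, i.e. w is decreasing.
The nearest critical point in that direction is w = 5, where V'' = 36 > 0 (a local minimum). The iterate converges there.

5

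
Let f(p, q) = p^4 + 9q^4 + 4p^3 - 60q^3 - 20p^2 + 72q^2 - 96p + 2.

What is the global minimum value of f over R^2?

f(p,q) separates as A(p) + B(q) + 2, so its minimum is min A + min B + 2.
A'(p) = 4(p - 3)(p + 2)(p + 4) vanishes at p ∈ {-4, -2, 3}; B'(q) = 36q(q - 4)(q - 1) vanishes at q ∈ {0, 1, 4}.
Local minima of A (where A''>0): A(-4)=64, A(3)=-279. Local minima of B: B(0)=0, B(4)=-384.
So the global minimum of f is A(3) + B(4) + 2 = -279 − 384 + 2 = -661, attained at (3, 4).

-661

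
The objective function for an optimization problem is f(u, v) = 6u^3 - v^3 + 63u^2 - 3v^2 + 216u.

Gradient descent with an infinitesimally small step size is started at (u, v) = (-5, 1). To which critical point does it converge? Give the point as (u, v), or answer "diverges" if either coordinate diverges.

diverges

f is separable, so gradient descent decouples: u follows -∂f/∂u, v follows -∂f/∂v.
∂f/∂u = 18(u + 3)(u + 4); at u=-5 this is 36, so u decreases.
∂f/∂v = -3v(v + 2); at v=1 this is -9, so v increases.
The u-coordinate has no critical point in that direction and runs off to infinity.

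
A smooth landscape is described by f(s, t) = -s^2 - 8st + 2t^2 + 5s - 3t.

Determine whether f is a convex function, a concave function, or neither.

neither

f is quadratic, so its Hessian is the constant matrix H = [[-2, -8], [-8, 4]].
det(H) = -72, tr(H) = 2.
det(H) < 0, so H is indefinite: neither convex nor concave.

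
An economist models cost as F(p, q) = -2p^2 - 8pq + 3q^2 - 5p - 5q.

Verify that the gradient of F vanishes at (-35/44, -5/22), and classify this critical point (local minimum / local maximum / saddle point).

saddle point

∇F = (-4p - 8q - 5, -8p + 6q - 5); substituting (-35/44, -5/22) gives ∇F = (0, 0), so (-35/44, -5/22) is indeed a critical point.
The Hessian of F is constant: H = [[-4, -8], [-8, 6]].
det(H) = (-4)·6 − (-8)² = -88.
Since det(H) < 0, H is indefinite and the critical point is a saddle point.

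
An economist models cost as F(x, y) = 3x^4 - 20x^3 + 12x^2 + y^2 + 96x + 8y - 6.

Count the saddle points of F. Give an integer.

F separates as a function of x plus a function of y, so ∇F=0 decouples.
∂F/∂x = 12(x - 4)(x - 2)(x + 1) = 0 at x ∈ {-1, 2, 4}; ∂F/∂y = 2(y + 4) = 0 at y ∈ {-4}.
The Hessian is diagonal: diag(F_xx, F_yy). Second derivatives: F_xx(-1)=180, F_xx(2)=-72, F_xx(4)=120; F_yy(-4)=2.
Saddle points occur where the two diagonal entries have opposite signs: (2, -4). Count: 1.

1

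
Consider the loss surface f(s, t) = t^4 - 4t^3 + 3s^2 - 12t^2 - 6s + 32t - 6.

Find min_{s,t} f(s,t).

f(s,t) separates as P(s) + Q(t) − 6, so its minimum is min P + min Q − 6.
P'(s) = 6s - 6 vanishes at s ∈ {1}; Q'(t) = 4(t - 4)(t - 1)(t + 2) vanishes at t ∈ {-2, 1, 4}.
Local minima of P (where P''>0): P(1)=-3. Local minima of Q: Q(-2)=-64, Q(4)=-64.
So the global minimum of f is P(1) + Q(-2) − 6 = -3 − 64 − 6 = -73, attained at (1, -2).

-73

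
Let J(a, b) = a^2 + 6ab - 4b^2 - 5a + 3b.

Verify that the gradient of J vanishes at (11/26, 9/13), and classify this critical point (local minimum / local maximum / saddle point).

∇J = (2a + 6b - 5, 6a - 8b + 3); substituting (11/26, 9/13) gives ∇J = (0, 0), so (11/26, 9/13) is indeed a critical point.
The Hessian of J is constant: H = [[2, 6], [6, -8]].
det(H) = 2·(-8) − 6² = -52.
Since det(H) < 0, H is indefinite and the critical point is a saddle point.

saddle point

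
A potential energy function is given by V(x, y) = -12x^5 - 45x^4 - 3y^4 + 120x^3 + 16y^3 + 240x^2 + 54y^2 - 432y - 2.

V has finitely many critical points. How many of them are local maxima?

4

V separates as a function of x plus a function of y, so ∇V=0 decouples.
∂V/∂x = -60x(x - 2)(x + 1)(x + 4) = 0 at x ∈ {-4, -1, 0, 2}; ∂V/∂y = -12(y - 4)(y - 3)(y + 3) = 0 at y ∈ {-3, 3, 4}.
The Hessian is diagonal: diag(V_xx, V_yy). Second derivatives: V_xx(-4)=4320, V_xx(-1)=-540, V_xx(0)=480, V_xx(2)=-2160; V_yy(-3)=-504, V_yy(3)=72, V_yy(4)=-84.
Local maxima occur where both diagonal entries negative: (-1, -3), (-1, 4), (2, -3), (2, 4). Count: 4.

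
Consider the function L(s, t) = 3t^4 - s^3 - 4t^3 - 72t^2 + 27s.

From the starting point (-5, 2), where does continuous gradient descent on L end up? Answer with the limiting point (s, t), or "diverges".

(-3, 4)

L is separable, so gradient descent decouples: s follows -∂L/∂s, t follows -∂L/∂t.
∂L/∂s = -3(s - 3)(s + 3); at s=-5 this is -48, so s increases.
∂L/∂t = 12t(t - 4)(t + 3); at t=2 this is -240, so t increases.
s converges to its nearest critical value -3 (a local min of the s-part); t converges to 4. The iterate converges to (-3, 4).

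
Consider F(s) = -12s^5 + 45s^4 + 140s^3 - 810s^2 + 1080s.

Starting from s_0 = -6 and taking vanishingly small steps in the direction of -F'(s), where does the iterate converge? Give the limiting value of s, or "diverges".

F'(s) = -60(s - 3)(s - 2)(s - 1)(s + 3), so F'(-6) = -90720.
Gradient descent moves in the -F' direction, i.e. s is increasing.
The nearest critical point in that direction is s = -3, where F'' = 7200 > 0 (a local minimum). The iterate converges there.

-3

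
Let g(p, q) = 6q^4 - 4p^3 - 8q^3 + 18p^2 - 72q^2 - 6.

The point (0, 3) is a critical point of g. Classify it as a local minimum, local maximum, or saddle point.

local minimum

The mixed partial ∂²g/∂p∂q is 0, so the Hessian at any point is diag(g_pp, g_qq) = diag(12(-2p + 3), 24(3q^2 - 2q - 6)).
At (0, 3): H = diag(36, 360).
Both eigenvalues are positive, so H is positive definite: a local minimum.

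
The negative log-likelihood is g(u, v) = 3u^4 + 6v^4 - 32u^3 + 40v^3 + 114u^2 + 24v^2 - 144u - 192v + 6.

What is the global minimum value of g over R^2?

-175

g(u,v) separates as P(u) + Q(v) + 6, so its minimum is min P + min Q + 6.
P'(u) = 12(u - 4)(u - 3)(u - 1) vanishes at u ∈ {1, 3, 4}; Q'(v) = 24(v - 1)(v + 2)(v + 4) vanishes at v ∈ {-4, -2, 1}.
Local minima of P (where P''>0): P(1)=-59, P(4)=-32. Local minima of Q: Q(-4)=128, Q(1)=-122.
So the global minimum of g is P(1) + Q(1) + 6 = -59 − 122 + 6 = -175, attained at (1, 1).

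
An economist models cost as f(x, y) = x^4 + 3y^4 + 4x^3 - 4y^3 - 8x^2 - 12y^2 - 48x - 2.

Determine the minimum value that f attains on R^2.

-114

f(x,y) separates as P(x) + Q(y) − 2, so its minimum is min P + min Q − 2.
P'(x) = 4(x - 2)(x + 2)(x + 3) vanishes at x ∈ {-3, -2, 2}; Q'(y) = 12y(y - 2)(y + 1) vanishes at y ∈ {-1, 0, 2}.
Local minima of P (where P''>0): P(-3)=45, P(2)=-80. Local minima of Q: Q(-1)=-5, Q(2)=-32.
So the global minimum of f is P(2) + Q(2) − 2 = -80 − 32 − 2 = -114, attained at (2, 2).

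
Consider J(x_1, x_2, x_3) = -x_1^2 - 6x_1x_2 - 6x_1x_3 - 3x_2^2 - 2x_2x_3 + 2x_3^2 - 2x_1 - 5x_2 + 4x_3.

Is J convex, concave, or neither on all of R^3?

neither

J is quadratic, so its Hessian is the constant matrix H = [[-2, -6, -6], [-6, -6, -2], [-6, -2, 4]].
Leading principal minors: -2, -24, -16.
Neither pattern holds ⇒ H is indefinite ⇒ neither convex nor concave.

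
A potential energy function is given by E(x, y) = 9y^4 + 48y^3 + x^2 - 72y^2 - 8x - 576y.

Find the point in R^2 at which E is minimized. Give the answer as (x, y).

E(x,y) separates as P(x) + Q(y), so its minimum is min P + min Q.
P'(x) = 2x - 8 vanishes at x ∈ {4}; Q'(y) = 36(y - 2)(y + 2)(y + 4) vanishes at y ∈ {-4, -2, 2}.
Local minima of P (where P''>0): P(4)=-16. Local minima of Q: Q(-4)=384, Q(2)=-912.
So the global minimum of E is P(4) + Q(2) = -16 − 912 = -928, attained at (4, 2).

(4, 2)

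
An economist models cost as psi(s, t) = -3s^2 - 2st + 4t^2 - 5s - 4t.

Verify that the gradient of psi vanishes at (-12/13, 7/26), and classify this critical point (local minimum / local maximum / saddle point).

∇psi = (-6s - 2t - 5, -2s + 8t - 4); substituting (-12/13, 7/26) gives ∇psi = (0, 0), so (-12/13, 7/26) is indeed a critical point.
The Hessian of psi is constant: H = [[-6, -2], [-2, 8]].
det(H) = (-6)·8 − (-2)² = -52.
Since det(H) < 0, H is indefinite and the critical point is a saddle point.

saddle point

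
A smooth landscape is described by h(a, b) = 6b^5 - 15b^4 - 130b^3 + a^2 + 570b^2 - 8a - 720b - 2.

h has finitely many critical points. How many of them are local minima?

2

h separates as a function of a plus a function of b, so ∇h=0 decouples.
∂h/∂a = 2(a - 4) = 0 at a ∈ {4}; ∂h/∂b = 30(b - 3)(b - 2)(b - 1)(b + 4) = 0 at b ∈ {-4, 1, 2, 3}.
The Hessian is diagonal: diag(h_aa, h_bb). Second derivatives: h_aa(4)=2; h_bb(-4)=-6300, h_bb(1)=300, h_bb(2)=-180, h_bb(3)=420.
Local minima occur where both diagonal entries positive: (4, 1), (4, 3). Count: 2.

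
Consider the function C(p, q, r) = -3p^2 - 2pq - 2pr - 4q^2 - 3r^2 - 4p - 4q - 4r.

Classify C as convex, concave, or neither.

C is quadratic, so its Hessian is the constant matrix H = [[-6, -2, -2], [-2, -8, 0], [-2, 0, -6]].
Leading principal minors: -6, 44, -232.
Signs alternate −, +, − ⇒ H ≺ 0 ⇒ concave.

concave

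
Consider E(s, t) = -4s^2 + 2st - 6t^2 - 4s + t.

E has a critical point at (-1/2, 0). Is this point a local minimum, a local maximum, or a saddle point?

local maximum

The Hessian of E is constant: H = [[-8, 2], [2, -12]].
det(H) = (-8)·(-12) − 2² = 92.
det(H) > 0 and tr(H) = -20 < 0, so H is negative definite and the point is a local maximum.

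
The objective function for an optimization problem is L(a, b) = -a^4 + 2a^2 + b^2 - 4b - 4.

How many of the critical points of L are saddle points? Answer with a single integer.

L separates as a function of a plus a function of b, so ∇L=0 decouples.
∂L/∂a = -4a(a - 1)(a + 1) = 0 at a ∈ {-1, 0, 1}; ∂L/∂b = 2(b - 2) = 0 at b ∈ {2}.
The Hessian is diagonal: diag(L_aa, L_bb). Second derivatives: L_aa(-1)=-8, L_aa(0)=4, L_aa(1)=-8; L_bb(2)=2.
Saddle points occur where the two diagonal entries have opposite signs: (-1, 2), (1, 2). Count: 2.

2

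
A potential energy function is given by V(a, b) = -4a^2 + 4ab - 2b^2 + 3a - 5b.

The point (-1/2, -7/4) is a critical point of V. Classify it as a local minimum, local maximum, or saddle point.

local maximum

The Hessian of V is constant: H = [[-8, 4], [4, -4]].
det(H) = (-8)·(-4) − 4² = 16.
det(H) > 0 and tr(H) = -12 < 0, so H is negative definite and the point is a local maximum.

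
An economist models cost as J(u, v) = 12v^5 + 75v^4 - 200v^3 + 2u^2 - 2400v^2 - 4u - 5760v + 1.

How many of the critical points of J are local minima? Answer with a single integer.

J separates as a function of u plus a function of v, so ∇J=0 decouples.
∂J/∂u = 4(u - 1) = 0 at u ∈ {1}; ∂J/∂v = 60(v - 4)(v + 2)(v + 3)(v + 4) = 0 at v ∈ {-4, -3, -2, 4}.
The Hessian is diagonal: diag(J_uu, J_vv). Second derivatives: J_uu(1)=4; J_vv(-4)=-960, J_vv(-3)=420, J_vv(-2)=-720, J_vv(4)=20160.
Local minima occur where both diagonal entries positive: (1, -3), (1, 4). Count: 2.

2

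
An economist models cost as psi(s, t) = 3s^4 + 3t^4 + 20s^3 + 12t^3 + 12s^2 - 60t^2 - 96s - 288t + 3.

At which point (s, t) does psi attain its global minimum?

(1, 3)

psi(s,t) separates as P(s) + Q(t) + 3, so its minimum is min P + min Q + 3.
P'(s) = 12(s - 1)(s + 2)(s + 4) vanishes at s ∈ {-4, -2, 1}; Q'(t) = 12(t - 3)(t + 2)(t + 4) vanishes at t ∈ {-4, -2, 3}.
Local minima of P (where P''>0): P(-4)=64, P(1)=-61. Local minima of Q: Q(-4)=192, Q(3)=-837.
So the global minimum of psi is P(1) + Q(3) + 3 = -61 − 837 + 3 = -895, attained at (1, 3).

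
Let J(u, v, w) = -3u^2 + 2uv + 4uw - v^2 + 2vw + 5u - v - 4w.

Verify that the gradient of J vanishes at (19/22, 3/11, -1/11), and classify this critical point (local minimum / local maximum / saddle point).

saddle point

∇J = (-6u + 2v + 4w + 5, 2u - 2v + 2w - 1, 4u + 2v - 4); substituting (19/22, 3/11, -1/11) gives ∇J = (0, 0, 0), so (19/22, 3/11, -1/11) is indeed a critical point.
The Hessian is constant: H = [[-6, 2, 4], [2, -2, 2], [4, 2, 0]].
Leading principal minors: Δ₁ = -6, Δ₂ = 8, Δ₃ = 88.
The minors fit neither the all-positive nor the alternating-sign pattern, so H is indefinite: a saddle point.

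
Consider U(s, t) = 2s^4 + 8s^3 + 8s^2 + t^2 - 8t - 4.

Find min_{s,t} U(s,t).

-20

U(s,t) separates as P(s) + Q(t) − 4, so its minimum is min P + min Q − 4.
P'(s) = 8s(s + 1)(s + 2) vanishes at s ∈ {-2, -1, 0}; Q'(t) = 2(t - 4) vanishes at t ∈ {4}.
Local minima of P (where P''>0): P(-2)=0, P(0)=0. Local minima of Q: Q(4)=-16.
So the global minimum of U is P(-2) + Q(4) − 4 = 0 − 16 − 4 = -20, attained at (-2, 4).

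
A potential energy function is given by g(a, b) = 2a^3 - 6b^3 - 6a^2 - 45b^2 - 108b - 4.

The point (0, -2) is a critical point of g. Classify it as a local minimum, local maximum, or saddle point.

local maximum

The mixed partial ∂²g/∂a∂b is 0, so the Hessian at any point is diag(g_aa, g_bb) = diag(12(a - 1), -18(2b + 5)).
At (0, -2): H = diag(-12, -18).
Both eigenvalues are negative, so H is negative definite: a local maximum.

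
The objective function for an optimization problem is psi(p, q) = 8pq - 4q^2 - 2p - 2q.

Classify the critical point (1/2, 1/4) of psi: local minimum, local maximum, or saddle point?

saddle point

The Hessian of psi is constant: H = [[0, 8], [8, -8]].
det(H) = 0·(-8) − 8² = -64.
Since det(H) < 0, H is indefinite and the critical point is a saddle point.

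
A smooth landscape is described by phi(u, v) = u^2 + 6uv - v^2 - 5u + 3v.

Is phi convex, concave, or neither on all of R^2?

phi is quadratic, so its Hessian is the constant matrix H = [[2, 6], [6, -2]].
det(H) = -40, tr(H) = 0.
det(H) < 0, so H is indefinite: neither convex nor concave.

neither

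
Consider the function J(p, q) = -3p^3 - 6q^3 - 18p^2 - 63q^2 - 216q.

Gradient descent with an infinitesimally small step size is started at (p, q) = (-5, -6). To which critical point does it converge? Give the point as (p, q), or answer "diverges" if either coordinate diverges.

J is separable, so gradient descent decouples: p follows -∂J/∂p, q follows -∂J/∂q.
∂J/∂p = -9p(p + 4); at p=-5 this is -45, so p increases.
∂J/∂q = -18(q + 3)(q + 4); at q=-6 this is -108, so q increases.
p converges to its nearest critical value -4 (a local min of the p-part); q converges to -4. The iterate converges to (-4, -4).

(-4, -4)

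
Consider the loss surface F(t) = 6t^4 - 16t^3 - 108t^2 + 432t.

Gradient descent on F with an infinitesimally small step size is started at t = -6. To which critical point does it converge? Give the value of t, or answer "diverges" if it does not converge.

F'(t) = 24(t - 3)(t - 2)(t + 3), so F'(-6) = -5184.
Gradient descent moves in the -F' direction, i.e. t is increasing.
The nearest critical point in that direction is t = -3, where F'' = 720 > 0 (a local minimum). The iterate converges there.

-3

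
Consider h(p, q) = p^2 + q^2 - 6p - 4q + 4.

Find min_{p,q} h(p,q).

-9

h(p,q) separates as A(p) + B(q) + 4, so its minimum is min A + min B + 4.
A'(p) = 2p - 6 vanishes at p ∈ {3}; B'(q) = 2q - 4 vanishes at q ∈ {2}.
Local minima of A (where A''>0): A(3)=-9. Local minima of B: B(2)=-4.
So the global minimum of h is A(3) + B(2) + 4 = -9 − 4 + 4 = -9, attained at (3, 2).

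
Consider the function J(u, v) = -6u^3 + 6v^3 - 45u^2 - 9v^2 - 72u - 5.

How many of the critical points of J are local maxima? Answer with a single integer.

1

J separates as a function of u plus a function of v, so ∇J=0 decouples.
∂J/∂u = -18(u + 1)(u + 4) = 0 at u ∈ {-4, -1}; ∂J/∂v = 18v(v - 1) = 0 at v ∈ {0, 1}.
The Hessian is diagonal: diag(J_uu, J_vv). Second derivatives: J_uu(-4)=54, J_uu(-1)=-54; J_vv(0)=-18, J_vv(1)=18.
Local maxima occur where both diagonal entries negative: (-1, 0). Count: 1.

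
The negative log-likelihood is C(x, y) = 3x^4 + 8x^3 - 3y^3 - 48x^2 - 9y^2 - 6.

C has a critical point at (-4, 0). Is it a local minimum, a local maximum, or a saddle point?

The mixed partial ∂²C/∂x∂y is 0, so the Hessian at any point is diag(C_xx, C_yy) = diag(12(3x^2 + 4x - 8), -18(y + 1)).
At (-4, 0): H = diag(288, -18).
The eigenvalues have opposite signs, so H is indefinite: a saddle point.

saddle point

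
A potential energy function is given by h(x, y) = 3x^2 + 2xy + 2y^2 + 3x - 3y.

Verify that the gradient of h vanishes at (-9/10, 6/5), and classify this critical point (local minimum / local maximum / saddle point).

local minimum

∇h = (6x + 2y + 3, 2x + 4y - 3); substituting (-9/10, 6/5) gives ∇h = (0, 0), so (-9/10, 6/5) is indeed a critical point.
The Hessian of h is constant: H = [[6, 2], [2, 4]].
det(H) = 6·4 − 2² = 20.
det(H) > 0 and tr(H) = 10 > 0, so H is positive definite and the point is a local minimum.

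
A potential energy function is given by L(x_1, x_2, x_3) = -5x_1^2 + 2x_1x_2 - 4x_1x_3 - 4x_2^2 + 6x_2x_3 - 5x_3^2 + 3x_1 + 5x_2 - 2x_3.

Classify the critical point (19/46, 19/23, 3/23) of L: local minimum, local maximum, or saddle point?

The Hessian is constant: H = [[-10, 2, -4], [2, -8, 6], [-4, 6, -10]].
Leading principal minors: Δ₁ = -10, Δ₂ = 76, Δ₃ = -368.
The minors alternate sign starting negative (−, +, −), so H is negative definite: a local maximum.

local maximum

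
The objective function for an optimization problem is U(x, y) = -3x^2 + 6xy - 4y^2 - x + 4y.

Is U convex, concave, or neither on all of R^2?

concave

U is quadratic, so its Hessian is the constant matrix H = [[-6, 6], [6, -8]].
det(H) = 12, tr(H) = -14.
det(H) > 0 and tr(H) < 0, so H is negative definite everywhere: concave.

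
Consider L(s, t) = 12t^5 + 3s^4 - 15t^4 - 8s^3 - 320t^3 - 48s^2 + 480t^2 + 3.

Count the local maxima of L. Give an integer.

L separates as a function of s plus a function of t, so ∇L=0 decouples.
∂L/∂s = 12s(s - 4)(s + 2) = 0 at s ∈ {-2, 0, 4}; ∂L/∂t = 60t(t - 4)(t - 1)(t + 4) = 0 at t ∈ {-4, 0, 1, 4}.
The Hessian is diagonal: diag(L_ss, L_tt). Second derivatives: L_ss(-2)=144, L_ss(0)=-96, L_ss(4)=288; L_tt(-4)=-9600, L_tt(0)=960, L_tt(1)=-900, L_tt(4)=5760.
Local maxima occur where both diagonal entries negative: (0, -4), (0, 1). Count: 2.

2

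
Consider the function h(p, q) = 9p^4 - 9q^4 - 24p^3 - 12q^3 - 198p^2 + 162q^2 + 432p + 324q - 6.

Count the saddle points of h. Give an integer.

h separates as a function of p plus a function of q, so ∇h=0 decouples.
∂h/∂p = 36(p - 4)(p - 1)(p + 3) = 0 at p ∈ {-3, 1, 4}; ∂h/∂q = -36(q - 3)(q + 1)(q + 3) = 0 at q ∈ {-3, -1, 3}.
The Hessian is diagonal: diag(h_pp, h_qq). Second derivatives: h_pp(-3)=1008, h_pp(1)=-432, h_pp(4)=756; h_qq(-3)=-432, h_qq(-1)=288, h_qq(3)=-864.
Saddle points occur where the two diagonal entries have opposite signs: (-3, -3), (-3, 3), (1, -1), (4, -3), (4, 3). Count: 5.

5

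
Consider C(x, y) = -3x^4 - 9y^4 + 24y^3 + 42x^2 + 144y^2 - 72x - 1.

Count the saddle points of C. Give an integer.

4

C separates as a function of x plus a function of y, so ∇C=0 decouples.
∂C/∂x = -12(x - 2)(x - 1)(x + 3) = 0 at x ∈ {-3, 1, 2}; ∂C/∂y = -36y(y - 4)(y + 2) = 0 at y ∈ {-2, 0, 4}.
The Hessian is diagonal: diag(C_xx, C_yy). Second derivatives: C_xx(-3)=-240, C_xx(1)=48, C_xx(2)=-60; C_yy(-2)=-432, C_yy(0)=288, C_yy(4)=-864.
Saddle points occur where the two diagonal entries have opposite signs: (-3, 0), (1, -2), (1, 4), (2, 0). Count: 4.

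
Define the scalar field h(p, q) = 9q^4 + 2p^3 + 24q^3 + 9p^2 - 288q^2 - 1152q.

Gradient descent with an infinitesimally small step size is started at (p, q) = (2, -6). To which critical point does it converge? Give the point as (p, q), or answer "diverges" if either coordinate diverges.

h is separable, so gradient descent decouples: p follows -∂h/∂p, q follows -∂h/∂q.
∂h/∂p = 6p(p + 3); at p=2 this is 60, so p decreases.
∂h/∂q = 36(q - 4)(q + 2)(q + 4); at q=-6 this is -2880, so q increases.
p converges to its nearest critical value 0 (a local min of the p-part); q converges to -4. The iterate converges to (0, -4).

(0, -4)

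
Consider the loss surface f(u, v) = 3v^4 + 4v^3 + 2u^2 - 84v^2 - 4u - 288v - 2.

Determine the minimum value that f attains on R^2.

-1476

f(u,v) separates as P(u) + Q(v) − 2, so its minimum is min P + min Q − 2.
P'(u) = 4u - 4 vanishes at u ∈ {1}; Q'(v) = 12(v - 4)(v + 2)(v + 3) vanishes at v ∈ {-3, -2, 4}.
Local minima of P (where P''>0): P(1)=-2. Local minima of Q: Q(-3)=243, Q(4)=-1472.
So the global minimum of f is P(1) + Q(4) − 2 = -2 − 1472 − 2 = -1476, attained at (1, 4).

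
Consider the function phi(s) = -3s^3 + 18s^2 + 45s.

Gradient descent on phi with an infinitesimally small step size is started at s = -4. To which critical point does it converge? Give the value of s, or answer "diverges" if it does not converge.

phi'(s) = -9(s - 5)(s + 1), so phi'(-4) = -243.
Gradient descent moves in the -phi' direction, i.e. s is increasing.
The nearest critical point in that direction is s = -1, where phi'' = 54 > 0 (a local minimum). The iterate converges there.

-1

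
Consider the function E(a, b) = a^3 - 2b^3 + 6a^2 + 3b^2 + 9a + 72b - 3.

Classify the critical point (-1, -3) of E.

The mixed partial ∂²E/∂a∂b is 0, so the Hessian at any point is diag(E_aa, E_bb) = diag(6(a + 2), 6(-2b + 1)).
At (-1, -3): H = diag(6, 42).
Both eigenvalues are positive, so H is positive definite: a local minimum.

local minimum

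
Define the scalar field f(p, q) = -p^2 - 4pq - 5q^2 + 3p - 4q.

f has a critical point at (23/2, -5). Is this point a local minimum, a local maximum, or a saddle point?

local maximum

The Hessian of f is constant: H = [[-2, -4], [-4, -10]].
det(H) = (-2)·(-10) − (-4)² = 4.
det(H) > 0 and tr(H) = -12 < 0, so H is negative definite and the point is a local maximum.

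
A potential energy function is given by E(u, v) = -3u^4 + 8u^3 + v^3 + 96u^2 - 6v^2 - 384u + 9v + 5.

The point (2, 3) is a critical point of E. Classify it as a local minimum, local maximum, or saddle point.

The mixed partial ∂²E/∂u∂v is 0, so the Hessian at any point is diag(E_uu, E_vv) = diag(12(-3u^2 + 4u + 16), 6(v - 2)).
At (2, 3): H = diag(144, 6).
Both eigenvalues are positive, so H is positive definite: a local minimum.

local minimum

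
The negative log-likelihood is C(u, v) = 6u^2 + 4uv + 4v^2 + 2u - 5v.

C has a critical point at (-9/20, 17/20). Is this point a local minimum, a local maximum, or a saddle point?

local minimum

The Hessian of C is constant: H = [[12, 4], [4, 8]].
det(H) = 12·8 − 4² = 80.
det(H) > 0 and tr(H) = 20 > 0, so H is positive definite and the point is a local minimum.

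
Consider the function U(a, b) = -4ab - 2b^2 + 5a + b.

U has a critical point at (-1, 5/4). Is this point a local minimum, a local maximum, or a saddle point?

The Hessian of U is constant: H = [[0, -4], [-4, -4]].
det(H) = 0·(-4) − (-4)² = -16.
Since det(H) < 0, H is indefinite and the critical point is a saddle point.

saddle point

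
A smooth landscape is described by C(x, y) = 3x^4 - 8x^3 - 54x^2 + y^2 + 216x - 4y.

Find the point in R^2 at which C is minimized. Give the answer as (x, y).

C(x,y) separates as P(x) + Q(y), so its minimum is min P + min Q.
P'(x) = 12(x - 3)(x - 2)(x + 3) vanishes at x ∈ {-3, 2, 3}; Q'(y) = 2y - 4 vanishes at y ∈ {2}.
Local minima of P (where P''>0): P(-3)=-675, P(3)=189. Local minima of Q: Q(2)=-4.
So the global minimum of C is P(-3) + Q(2) = -675 − 4 = -679, attained at (-3, 2).

(-3, 2)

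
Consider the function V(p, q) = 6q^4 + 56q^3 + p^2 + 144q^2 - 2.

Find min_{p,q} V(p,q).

V(p,q) separates as A(p) + B(q) − 2, so its minimum is min A + min B − 2.
A'(p) = 2p vanishes at p ∈ {0}; B'(q) = 24q(q + 3)(q + 4) vanishes at q ∈ {-4, -3, 0}.
Local minima of A (where A''>0): A(0)=0. Local minima of B: B(-4)=256, B(0)=0.
So the global minimum of V is A(0) + B(0) − 2 = 0 + 0 − 2 = -2, attained at (0, 0).

-2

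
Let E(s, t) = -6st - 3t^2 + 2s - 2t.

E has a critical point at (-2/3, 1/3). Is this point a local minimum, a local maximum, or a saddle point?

The Hessian of E is constant: H = [[0, -6], [-6, -6]].
det(H) = 0·(-6) − (-6)² = -36.
Since det(H) < 0, H is indefinite and the critical point is a saddle point.

saddle point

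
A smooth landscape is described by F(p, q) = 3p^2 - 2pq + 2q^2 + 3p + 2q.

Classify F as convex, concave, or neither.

convex

F is quadratic, so its Hessian is the constant matrix H = [[6, -2], [-2, 4]].
det(H) = 20, tr(H) = 10.
det(H) > 0 and tr(H) > 0, so H is positive definite everywhere: convex.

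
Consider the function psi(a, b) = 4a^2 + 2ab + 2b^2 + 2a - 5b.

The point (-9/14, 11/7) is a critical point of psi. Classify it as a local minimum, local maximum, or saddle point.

local minimum

The Hessian of psi is constant: H = [[8, 2], [2, 4]].
det(H) = 8·4 − 2² = 28.
det(H) > 0 and tr(H) = 12 > 0, so H is positive definite and the point is a local minimum.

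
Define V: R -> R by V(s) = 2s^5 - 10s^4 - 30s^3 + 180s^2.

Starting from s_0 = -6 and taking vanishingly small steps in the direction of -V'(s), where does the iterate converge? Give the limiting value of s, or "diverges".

V'(s) = 10s(s - 4)(s - 3)(s + 3), so V'(-6) = 16200.
Gradient descent moves in the -V' direction, i.e. s is decreasing.
There is no critical point below s=-6, and V' keeps the same sign, so the iterate runs off to −∞.

diverges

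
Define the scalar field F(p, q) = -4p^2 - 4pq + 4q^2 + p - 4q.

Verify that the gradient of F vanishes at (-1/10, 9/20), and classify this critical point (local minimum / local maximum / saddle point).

saddle point

∇F = (-8p - 4q + 1, -4p + 8q - 4); substituting (-1/10, 9/20) gives ∇F = (0, 0), so (-1/10, 9/20) is indeed a critical point.
The Hessian of F is constant: H = [[-8, -4], [-4, 8]].
det(H) = (-8)·8 − (-4)² = -80.
Since det(H) < 0, H is indefinite and the critical point is a saddle point.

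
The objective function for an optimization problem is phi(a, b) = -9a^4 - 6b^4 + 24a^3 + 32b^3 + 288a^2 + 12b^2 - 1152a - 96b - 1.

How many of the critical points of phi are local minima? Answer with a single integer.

1

phi separates as a function of a plus a function of b, so ∇phi=0 decouples.
∂phi/∂a = -36(a - 4)(a - 2)(a + 4) = 0 at a ∈ {-4, 2, 4}; ∂phi/∂b = -24(b - 4)(b - 1)(b + 1) = 0 at b ∈ {-1, 1, 4}.
The Hessian is diagonal: diag(phi_aa, phi_bb). Second derivatives: phi_aa(-4)=-1728, phi_aa(2)=432, phi_aa(4)=-576; phi_bb(-1)=-240, phi_bb(1)=144, phi_bb(4)=-360.
Local minima occur where both diagonal entries positive: (2, 1). Count: 1.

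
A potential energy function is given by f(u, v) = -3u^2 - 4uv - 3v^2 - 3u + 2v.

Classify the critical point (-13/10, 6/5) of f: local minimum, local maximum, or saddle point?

The Hessian of f is constant: H = [[-6, -4], [-4, -6]].
det(H) = (-6)·(-6) − (-4)² = 20.
det(H) > 0 and tr(H) = -12 < 0, so H is negative definite and the point is a local maximum.

local maximum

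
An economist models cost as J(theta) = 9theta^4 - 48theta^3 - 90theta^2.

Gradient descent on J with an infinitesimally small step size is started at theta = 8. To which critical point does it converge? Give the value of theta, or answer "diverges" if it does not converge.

J'(theta) = 36theta(theta - 5)(theta + 1), so J'(8) = 7776.
Gradient descent moves in the -J' direction, i.e. theta is decreasing.
The nearest critical point in that direction is theta = 5, where J'' = 1080 > 0 (a local minimum). The iterate converges there.

5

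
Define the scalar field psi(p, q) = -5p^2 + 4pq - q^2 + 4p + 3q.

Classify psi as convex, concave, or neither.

psi is quadratic, so its Hessian is the constant matrix H = [[-10, 4], [4, -2]].
det(H) = 4, tr(H) = -12.
det(H) > 0 and tr(H) < 0, so H is negative definite everywhere: concave.

concave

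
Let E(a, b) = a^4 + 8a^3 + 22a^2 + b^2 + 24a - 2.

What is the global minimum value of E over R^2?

-11

E(a,b) separates as P(a) + Q(b) − 2, so its minimum is min P + min Q − 2.
P'(a) = 4(a + 1)(a + 2)(a + 3) vanishes at a ∈ {-3, -2, -1}; Q'(b) = 2b vanishes at b ∈ {0}.
Local minima of P (where P''>0): P(-3)=-9, P(-1)=-9. Local minima of Q: Q(0)=0.
So the global minimum of E is P(-3) + Q(0) − 2 = -9 + 0 − 2 = -11, attained at (-3, 0).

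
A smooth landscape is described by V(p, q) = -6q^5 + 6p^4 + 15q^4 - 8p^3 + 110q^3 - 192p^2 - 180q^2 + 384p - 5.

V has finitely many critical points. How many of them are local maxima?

2

V separates as a function of p plus a function of q, so ∇V=0 decouples.
∂V/∂p = 24(p - 4)(p - 1)(p + 4) = 0 at p ∈ {-4, 1, 4}; ∂V/∂q = -30q(q - 4)(q - 1)(q + 3) = 0 at q ∈ {-3, 0, 1, 4}.
The Hessian is diagonal: diag(V_pp, V_qq). Second derivatives: V_pp(-4)=960, V_pp(1)=-360, V_pp(4)=576; V_qq(-3)=2520, V_qq(0)=-360, V_qq(1)=360, V_qq(4)=-2520.
Local maxima occur where both diagonal entries negative: (1, 0), (1, 4). Count: 2.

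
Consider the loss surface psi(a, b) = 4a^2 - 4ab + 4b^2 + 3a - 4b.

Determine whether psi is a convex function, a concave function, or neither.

convex

psi is quadratic, so its Hessian is the constant matrix H = [[8, -4], [-4, 8]].
det(H) = 48, tr(H) = 16.
det(H) > 0 and tr(H) > 0, so H is positive definite everywhere: convex.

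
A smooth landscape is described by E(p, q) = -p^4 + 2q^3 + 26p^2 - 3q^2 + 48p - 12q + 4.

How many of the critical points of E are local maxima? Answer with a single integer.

2

E separates as a function of p plus a function of q, so ∇E=0 decouples.
∂E/∂p = -4(p - 4)(p + 1)(p + 3) = 0 at p ∈ {-3, -1, 4}; ∂E/∂q = 6(q - 2)(q + 1) = 0 at q ∈ {-1, 2}.
The Hessian is diagonal: diag(E_pp, E_qq). Second derivatives: E_pp(-3)=-56, E_pp(-1)=40, E_pp(4)=-140; E_qq(-1)=-18, E_qq(2)=18.
Local maxima occur where both diagonal entries negative: (-3, -1), (4, -1). Count: 2.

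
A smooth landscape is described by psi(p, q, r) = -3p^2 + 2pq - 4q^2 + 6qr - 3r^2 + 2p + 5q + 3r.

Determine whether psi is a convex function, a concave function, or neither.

psi is quadratic, so its Hessian is the constant matrix H = [[-6, 2, 0], [2, -8, 6], [0, 6, -6]].
Leading principal minors: -6, 44, -48.
Signs alternate −, +, − ⇒ H ≺ 0 ⇒ concave.

concave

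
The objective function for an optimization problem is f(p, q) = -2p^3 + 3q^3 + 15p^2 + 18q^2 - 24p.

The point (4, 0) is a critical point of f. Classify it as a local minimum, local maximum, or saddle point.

saddle point

The mixed partial ∂²f/∂p∂q is 0, so the Hessian at any point is diag(f_pp, f_qq) = diag(6(-2p + 5), 18(q + 2)).
At (4, 0): H = diag(-18, 36).
The eigenvalues have opposite signs, so H is indefinite: a saddle point.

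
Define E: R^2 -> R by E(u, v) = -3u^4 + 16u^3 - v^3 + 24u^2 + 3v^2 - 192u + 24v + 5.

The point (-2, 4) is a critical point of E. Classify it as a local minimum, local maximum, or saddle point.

local maximum

The mixed partial ∂²E/∂u∂v is 0, so the Hessian at any point is diag(E_uu, E_vv) = diag(12(-3u^2 + 8u + 4), 6(-v + 1)).
At (-2, 4): H = diag(-288, -18).
Both eigenvalues are negative, so H is negative definite: a local maximum.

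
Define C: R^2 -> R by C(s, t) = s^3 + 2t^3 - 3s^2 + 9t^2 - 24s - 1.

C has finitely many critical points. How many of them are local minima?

C separates as a function of s plus a function of t, so ∇C=0 decouples.
∂C/∂s = 3(s - 4)(s + 2) = 0 at s ∈ {-2, 4}; ∂C/∂t = 6t(t + 3) = 0 at t ∈ {-3, 0}.
The Hessian is diagonal: diag(C_ss, C_tt). Second derivatives: C_ss(-2)=-18, C_ss(4)=18; C_tt(-3)=-18, C_tt(0)=18.
Local minima occur where both diagonal entries positive: (4, 0). Count: 1.

1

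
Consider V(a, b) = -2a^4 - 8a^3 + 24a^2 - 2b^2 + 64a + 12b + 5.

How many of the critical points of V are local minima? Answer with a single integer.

0

V separates as a function of a plus a function of b, so ∇V=0 decouples.
∂V/∂a = -8(a - 2)(a + 1)(a + 4) = 0 at a ∈ {-4, -1, 2}; ∂V/∂b = -4(b - 3) = 0 at b ∈ {3}.
The Hessian is diagonal: diag(V_aa, V_bb). Second derivatives: V_aa(-4)=-144, V_aa(-1)=72, V_aa(2)=-144; V_bb(3)=-4.
Local minima occur where both diagonal entries positive: none. Count: 0.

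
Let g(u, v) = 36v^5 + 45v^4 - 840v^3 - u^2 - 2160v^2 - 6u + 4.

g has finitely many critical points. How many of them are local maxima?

g separates as a function of u plus a function of v, so ∇g=0 decouples.
∂g/∂u = -2(u + 3) = 0 at u ∈ {-3}; ∂g/∂v = 180v(v - 4)(v + 2)(v + 3) = 0 at v ∈ {-3, -2, 0, 4}.
The Hessian is diagonal: diag(g_uu, g_vv). Second derivatives: g_uu(-3)=-2; g_vv(-3)=-3780, g_vv(-2)=2160, g_vv(0)=-4320, g_vv(4)=30240.
Local maxima occur where both diagonal entries negative: (-3, -3), (-3, 0). Count: 2.

2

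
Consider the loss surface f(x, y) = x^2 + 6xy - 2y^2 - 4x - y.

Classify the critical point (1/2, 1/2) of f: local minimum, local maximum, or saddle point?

The Hessian of f is constant: H = [[2, 6], [6, -4]].
det(H) = 2·(-4) − 6² = -44.
Since det(H) < 0, H is indefinite and the critical point is a saddle point.

saddle point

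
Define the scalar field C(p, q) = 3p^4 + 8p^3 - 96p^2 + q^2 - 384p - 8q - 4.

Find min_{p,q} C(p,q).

-1812

C(p,q) separates as A(p) + B(q) − 4, so its minimum is min A + min B − 4.
A'(p) = 12(p - 4)(p + 2)(p + 4) vanishes at p ∈ {-4, -2, 4}; B'(q) = 2q - 8 vanishes at q ∈ {4}.
Local minima of A (where A''>0): A(-4)=256, A(4)=-1792. Local minima of B: B(4)=-16.
So the global minimum of C is A(4) + B(4) − 4 = -1792 − 16 − 4 = -1812, attained at (4, 4).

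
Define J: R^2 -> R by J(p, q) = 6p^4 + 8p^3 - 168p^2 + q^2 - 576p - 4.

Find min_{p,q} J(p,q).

J(p,q) separates as A(p) + B(q) − 4, so its minimum is min A + min B − 4.
A'(p) = 24(p - 4)(p + 2)(p + 3) vanishes at p ∈ {-3, -2, 4}; B'(q) = 2q vanishes at q ∈ {0}.
Local minima of A (where A''>0): A(-3)=486, A(4)=-2944. Local minima of B: B(0)=0.
So the global minimum of J is A(4) + B(0) − 4 = -2944 + 0 − 4 = -2948, attained at (4, 0).

-2948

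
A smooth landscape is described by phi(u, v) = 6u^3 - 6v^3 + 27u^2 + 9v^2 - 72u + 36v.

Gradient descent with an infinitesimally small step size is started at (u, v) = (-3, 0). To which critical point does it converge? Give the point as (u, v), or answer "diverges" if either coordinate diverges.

phi is separable, so gradient descent decouples: u follows -∂phi/∂u, v follows -∂phi/∂v.
∂phi/∂u = 18(u - 1)(u + 4); at u=-3 this is -72, so u increases.
∂phi/∂v = -18(v - 2)(v + 1); at v=0 this is 36, so v decreases.
u converges to its nearest critical value 1 (a local min of the u-part); v converges to -1. The iterate converges to (1, -1).

(1, -1)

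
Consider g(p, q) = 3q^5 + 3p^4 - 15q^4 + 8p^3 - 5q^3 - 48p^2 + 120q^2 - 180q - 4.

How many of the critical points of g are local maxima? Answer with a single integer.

2

g separates as a function of p plus a function of q, so ∇g=0 decouples.
∂g/∂p = 12p(p - 2)(p + 4) = 0 at p ∈ {-4, 0, 2}; ∂g/∂q = 15(q - 3)(q - 2)(q - 1)(q + 2) = 0 at q ∈ {-2, 1, 2, 3}.
The Hessian is diagonal: diag(g_pp, g_qq). Second derivatives: g_pp(-4)=288, g_pp(0)=-96, g_pp(2)=144; g_qq(-2)=-900, g_qq(1)=90, g_qq(2)=-60, g_qq(3)=150.
Local maxima occur where both diagonal entries negative: (0, -2), (0, 2). Count: 2.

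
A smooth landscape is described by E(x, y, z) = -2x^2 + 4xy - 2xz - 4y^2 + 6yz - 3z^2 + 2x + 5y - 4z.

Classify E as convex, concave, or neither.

E is quadratic, so its Hessian is the constant matrix H = [[-4, 4, -2], [4, -8, 6], [-2, 6, -6]].
Leading principal minors: -4, 16, -16.
Signs alternate −, +, − ⇒ H ≺ 0 ⇒ concave.

concave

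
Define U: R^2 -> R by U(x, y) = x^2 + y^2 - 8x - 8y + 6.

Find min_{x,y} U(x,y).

U(x,y) separates as P(x) + Q(y) + 6, so its minimum is min P + min Q + 6.
P'(x) = 2x - 8 vanishes at x ∈ {4}; Q'(y) = 2y - 8 vanishes at y ∈ {4}.
Local minima of P (where P''>0): P(4)=-16. Local minima of Q: Q(4)=-16.
So the global minimum of U is P(4) + Q(4) + 6 = -16 − 16 + 6 = -26, attained at (4, 4).

-26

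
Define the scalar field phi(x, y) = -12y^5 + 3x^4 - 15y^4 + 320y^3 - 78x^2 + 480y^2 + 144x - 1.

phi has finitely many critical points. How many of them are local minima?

phi separates as a function of x plus a function of y, so ∇phi=0 decouples.
∂phi/∂x = 12(x - 3)(x - 1)(x + 4) = 0 at x ∈ {-4, 1, 3}; ∂phi/∂y = -60y(y - 4)(y + 1)(y + 4) = 0 at y ∈ {-4, -1, 0, 4}.
The Hessian is diagonal: diag(phi_xx, phi_yy). Second derivatives: phi_xx(-4)=420, phi_xx(1)=-120, phi_xx(3)=168; phi_yy(-4)=5760, phi_yy(-1)=-900, phi_yy(0)=960, phi_yy(4)=-9600.
Local minima occur where both diagonal entries positive: (-4, -4), (-4, 0), (3, -4), (3, 0). Count: 4.

4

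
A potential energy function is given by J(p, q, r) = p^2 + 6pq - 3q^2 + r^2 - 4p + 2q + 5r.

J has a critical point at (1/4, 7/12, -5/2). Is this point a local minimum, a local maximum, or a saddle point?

The Hessian is constant: H = [[2, 6, 0], [6, -6, 0], [0, 0, 2]].
Leading principal minors: Δ₁ = 2, Δ₂ = -48, Δ₃ = -96.
The minors fit neither the all-positive nor the alternating-sign pattern, so H is indefinite: a saddle point.

saddle point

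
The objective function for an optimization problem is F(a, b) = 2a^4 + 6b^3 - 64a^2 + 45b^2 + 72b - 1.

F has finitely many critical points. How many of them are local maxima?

F separates as a function of a plus a function of b, so ∇F=0 decouples.
∂F/∂a = 8a(a - 4)(a + 4) = 0 at a ∈ {-4, 0, 4}; ∂F/∂b = 18(b + 1)(b + 4) = 0 at b ∈ {-4, -1}.
The Hessian is diagonal: diag(F_aa, F_bb). Second derivatives: F_aa(-4)=256, F_aa(0)=-128, F_aa(4)=256; F_bb(-4)=-54, F_bb(-1)=54.
Local maxima occur where both diagonal entries negative: (0, -4). Count: 1.

1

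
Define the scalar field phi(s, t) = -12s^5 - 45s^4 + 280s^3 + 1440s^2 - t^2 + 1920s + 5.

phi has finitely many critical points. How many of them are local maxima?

2

phi separates as a function of s plus a function of t, so ∇phi=0 decouples.
∂phi/∂s = -60(s - 4)(s + 1)(s + 2)(s + 4) = 0 at s ∈ {-4, -2, -1, 4}; ∂phi/∂t = -2t = 0 at t ∈ {0}.
The Hessian is diagonal: diag(phi_ss, phi_tt). Second derivatives: phi_ss(-4)=2880, phi_ss(-2)=-720, phi_ss(-1)=900, phi_ss(4)=-14400; phi_tt(0)=-2.
Local maxima occur where both diagonal entries negative: (-2, 0), (4, 0). Count: 2.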